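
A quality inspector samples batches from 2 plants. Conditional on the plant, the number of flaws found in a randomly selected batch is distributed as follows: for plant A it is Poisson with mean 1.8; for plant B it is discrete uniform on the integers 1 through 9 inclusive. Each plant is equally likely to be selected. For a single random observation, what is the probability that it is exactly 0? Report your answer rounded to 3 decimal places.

0.083

Conditional on each plant, P(X = 0): A: 0.165299; B: 0.
By total probability, P(X = 0) = 0.5·0.165299 + 0.5·0 = 0.0826494.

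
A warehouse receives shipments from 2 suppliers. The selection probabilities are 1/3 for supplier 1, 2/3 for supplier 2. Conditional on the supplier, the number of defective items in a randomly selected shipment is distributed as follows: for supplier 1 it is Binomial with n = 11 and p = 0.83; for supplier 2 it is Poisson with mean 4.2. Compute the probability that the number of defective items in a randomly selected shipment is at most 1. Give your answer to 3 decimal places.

0.052

Conditional on each supplier, P(X ≤ 1): 1: 1.87487e-07; 2: 0.077977.
By total probability, P(X ≤ 1) = 0.333333·1.87487e-07 + 0.666667·0.077977 = 0.0519847.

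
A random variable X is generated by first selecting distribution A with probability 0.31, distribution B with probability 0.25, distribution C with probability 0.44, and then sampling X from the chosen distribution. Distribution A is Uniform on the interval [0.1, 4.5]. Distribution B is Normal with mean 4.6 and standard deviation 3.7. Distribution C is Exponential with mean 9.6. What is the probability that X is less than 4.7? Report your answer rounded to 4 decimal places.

Conditional on each component, P(X < 4.7): A: 1; B: 0.510781; C: 0.387118.
By total probability, P(X < 4.7) = 0.31·1 + 0.25·0.510781 + 0.44·0.387118 = 0.608027.

0.6080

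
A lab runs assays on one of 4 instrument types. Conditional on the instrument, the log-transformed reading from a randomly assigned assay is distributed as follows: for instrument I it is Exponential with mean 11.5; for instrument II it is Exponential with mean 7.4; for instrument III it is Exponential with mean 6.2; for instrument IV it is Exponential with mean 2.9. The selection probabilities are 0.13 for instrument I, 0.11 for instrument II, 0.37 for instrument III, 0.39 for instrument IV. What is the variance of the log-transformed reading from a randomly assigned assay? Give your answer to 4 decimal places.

48.5588

Per component, I: μ=11.5, E[X²]=264.5; II: μ=7.4, E[X²]=109.52; III: μ=6.2, E[X²]=76.88; IV: μ=2.9, E[X²]=16.82.
E[X] = 0.13·11.5 + 0.11·7.4 + 0.37·6.2 + 0.39·2.9 = 5.734.
E[X²] = 0.13·264.5 + 0.11·109.52 + 0.37·76.88 + 0.39·16.82 = 81.4376.
Var(X) = E[X²] − (E[X])² = 81.4376 − 32.8788 = 48.5588.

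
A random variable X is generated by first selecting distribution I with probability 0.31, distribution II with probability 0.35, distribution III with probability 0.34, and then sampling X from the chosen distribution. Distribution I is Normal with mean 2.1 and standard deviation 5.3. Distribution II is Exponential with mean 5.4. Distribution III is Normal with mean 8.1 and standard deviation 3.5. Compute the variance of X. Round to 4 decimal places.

28.9224

Per component, I: μ=2.1, E[X²]=32.5; II: μ=5.4, E[X²]=58.32; III: μ=8.1, E[X²]=77.86.
E[X] = 0.31·2.1 + 0.35·5.4 + 0.34·8.1 = 5.295.
E[X²] = 0.31·32.5 + 0.35·58.32 + 0.34·77.86 = 56.9594.
Var(X) = E[X²] − (E[X])² = 56.9594 − 28.037 = 28.9224.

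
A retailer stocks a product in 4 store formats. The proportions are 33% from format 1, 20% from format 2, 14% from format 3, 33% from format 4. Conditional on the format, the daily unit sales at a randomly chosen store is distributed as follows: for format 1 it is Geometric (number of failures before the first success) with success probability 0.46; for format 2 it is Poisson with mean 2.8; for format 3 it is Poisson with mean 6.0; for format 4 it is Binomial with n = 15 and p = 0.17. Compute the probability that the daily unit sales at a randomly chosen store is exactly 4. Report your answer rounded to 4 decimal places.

0.1112

Conditional on each format, P(X = 4): 1: 0.0391141; 2: 0.155739; 3: 0.133853; 4: 0.146821.
By total probability, P(X = 4) = 0.33·0.0391141 + 0.2·0.155739 + 0.14·0.133853 + 0.33·0.146821 = 0.111246.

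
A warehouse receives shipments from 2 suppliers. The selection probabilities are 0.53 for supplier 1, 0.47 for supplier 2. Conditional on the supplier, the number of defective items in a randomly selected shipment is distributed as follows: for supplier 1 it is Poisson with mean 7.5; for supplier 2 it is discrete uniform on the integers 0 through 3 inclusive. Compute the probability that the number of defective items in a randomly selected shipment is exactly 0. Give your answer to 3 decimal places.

0.118

Conditional on each supplier, P(X = 0): 1: 0.000553084; 2: 0.25.
By total probability, P(X = 0) = 0.53·0.000553084 + 0.47·0.25 = 0.117793.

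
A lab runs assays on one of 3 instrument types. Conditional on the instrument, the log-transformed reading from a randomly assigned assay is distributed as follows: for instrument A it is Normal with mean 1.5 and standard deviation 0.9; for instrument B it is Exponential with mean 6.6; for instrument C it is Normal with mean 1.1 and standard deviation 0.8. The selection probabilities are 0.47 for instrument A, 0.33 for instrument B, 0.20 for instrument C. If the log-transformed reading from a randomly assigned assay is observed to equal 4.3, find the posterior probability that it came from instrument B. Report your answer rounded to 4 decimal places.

Likelihoods f(4.3 | ·): A: 0.00350668; B: 0.0789781; C: 0.000167288.
Posterior ∝ prior × likelihood. Numerator for B: 0.33·0.0789781 = 0.0260628.
Normalizing constant: 0.47·0.00350668 + 0.33·0.0789781 + 0.2·0.000167288 = 0.0277444.
P(B | observation) = 0.0260628 / 0.0277444 = 0.93939.

0.9394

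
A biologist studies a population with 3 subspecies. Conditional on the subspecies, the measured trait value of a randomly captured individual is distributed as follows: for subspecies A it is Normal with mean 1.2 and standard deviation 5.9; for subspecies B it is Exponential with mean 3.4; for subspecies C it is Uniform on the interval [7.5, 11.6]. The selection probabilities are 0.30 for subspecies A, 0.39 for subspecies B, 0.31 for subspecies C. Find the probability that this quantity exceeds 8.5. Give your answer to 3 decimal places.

Conditional on each subspecies, P(X > 8.5): A: 0.10799; B: 0.082085; C: 0.756098.
By total probability, P(X > 8.5) = 0.3·0.10799 + 0.39·0.082085 + 0.31·0.756098 = 0.2988.

0.299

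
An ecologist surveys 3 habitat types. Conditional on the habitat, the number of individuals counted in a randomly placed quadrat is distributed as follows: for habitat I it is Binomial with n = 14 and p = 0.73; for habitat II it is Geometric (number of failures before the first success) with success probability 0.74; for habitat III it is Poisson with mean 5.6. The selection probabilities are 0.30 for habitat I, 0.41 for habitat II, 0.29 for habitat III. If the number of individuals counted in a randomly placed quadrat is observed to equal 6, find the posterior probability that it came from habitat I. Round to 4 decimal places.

0.0772

Likelihoods P(X=6 | ·): I: 0.0128352; II: 0.000228598; III: 0.158397.
Posterior ∝ prior × likelihood. Numerator for I: 0.3·0.0128352 = 0.00385056.
Normalizing constant: 0.3·0.0128352 + 0.41·0.000228598 + 0.29·0.158397 = 0.0498794.
P(I | observation) = 0.00385056 / 0.0498794 = 0.0771974.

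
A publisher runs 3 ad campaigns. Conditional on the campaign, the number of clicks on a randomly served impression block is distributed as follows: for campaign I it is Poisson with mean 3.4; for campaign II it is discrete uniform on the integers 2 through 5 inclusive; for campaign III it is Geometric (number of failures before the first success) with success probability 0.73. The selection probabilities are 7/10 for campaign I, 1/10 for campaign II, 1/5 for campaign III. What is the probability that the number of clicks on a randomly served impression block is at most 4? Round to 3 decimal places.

0.796

Conditional on each campaign, P(X ≤ 4): I: 0.744182; II: 0.75; III: 0.998565.
By total probability, P(X ≤ 4) = 0.7·0.744182 + 0.1·0.75 + 0.2·0.998565 = 0.79564.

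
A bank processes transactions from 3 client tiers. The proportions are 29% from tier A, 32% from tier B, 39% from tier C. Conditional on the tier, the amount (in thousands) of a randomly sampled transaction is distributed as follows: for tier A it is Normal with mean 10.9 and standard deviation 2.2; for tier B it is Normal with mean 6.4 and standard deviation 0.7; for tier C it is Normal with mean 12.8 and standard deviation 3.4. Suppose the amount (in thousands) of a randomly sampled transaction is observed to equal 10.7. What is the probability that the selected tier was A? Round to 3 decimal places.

Likelihoods f(10.7 | ·): A: 0.18059; B: 3.64609e-09; C: 0.0969599.
Posterior ∝ prior × likelihood. Numerator for A: 0.29·0.18059 = 0.052371.
Normalizing constant: 0.29·0.18059 + 0.32·3.64609e-09 + 0.39·0.0969599 = 0.0901853.
P(A | observation) = 0.052371 / 0.0901853 = 0.580704.

0.581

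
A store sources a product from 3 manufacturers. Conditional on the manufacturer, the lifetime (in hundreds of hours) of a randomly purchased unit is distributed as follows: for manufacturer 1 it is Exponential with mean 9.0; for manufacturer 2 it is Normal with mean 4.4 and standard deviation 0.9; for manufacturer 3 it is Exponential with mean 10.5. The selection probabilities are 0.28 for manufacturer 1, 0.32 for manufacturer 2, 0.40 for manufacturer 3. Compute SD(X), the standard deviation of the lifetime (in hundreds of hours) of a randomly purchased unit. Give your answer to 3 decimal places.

8.599

Per component, 1: μ=9, E[X²]=162; 2: μ=4.4, E[X²]=20.17; 3: μ=10.5, E[X²]=220.5.
E[X] = 0.28·9 + 0.32·4.4 + 0.4·10.5 = 8.128.
E[X²] = 0.28·162 + 0.32·20.17 + 0.4·220.5 = 140.014.
Var(X) = E[X²] − (E[X])² = 140.014 − 66.0644 = 73.95.
SD(X) = √73.95 = 8.59942.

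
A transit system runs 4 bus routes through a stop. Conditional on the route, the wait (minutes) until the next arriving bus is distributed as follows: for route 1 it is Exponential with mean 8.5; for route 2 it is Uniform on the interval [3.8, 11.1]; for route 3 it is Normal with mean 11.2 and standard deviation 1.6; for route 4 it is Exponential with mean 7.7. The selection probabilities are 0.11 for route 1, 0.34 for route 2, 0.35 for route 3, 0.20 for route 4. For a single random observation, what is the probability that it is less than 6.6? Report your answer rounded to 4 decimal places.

Conditional on each route, P(X < 6.6): 1: 0.539973; 2: 0.383562; 3: 0.00202014; 4: 0.575627.
By total probability, P(X < 6.6) = 0.11·0.539973 + 0.34·0.383562 + 0.35·0.00202014 + 0.2·0.575627 = 0.30564.

0.3056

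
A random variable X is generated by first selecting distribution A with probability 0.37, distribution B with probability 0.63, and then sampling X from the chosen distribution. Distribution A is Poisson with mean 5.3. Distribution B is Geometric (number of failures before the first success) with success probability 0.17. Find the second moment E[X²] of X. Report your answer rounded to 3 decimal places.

For each component E[X²] = Var + (mean)², giving A: 33.39; B: 52.5571.
Overall E[X²] = 0.37·33.39 + 0.63·52.5571 = 45.4653.

45.465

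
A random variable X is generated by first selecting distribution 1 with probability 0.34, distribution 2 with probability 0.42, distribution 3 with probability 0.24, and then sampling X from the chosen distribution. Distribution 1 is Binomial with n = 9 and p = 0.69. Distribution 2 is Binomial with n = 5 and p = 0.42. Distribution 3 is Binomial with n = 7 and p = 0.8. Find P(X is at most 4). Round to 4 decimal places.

Conditional on each component, P(X ≤ 4): 1: 0.111529; 2: 0.986931; 3: 0.148032.
By total probability, P(X ≤ 4) = 0.34·0.111529 + 0.42·0.986931 + 0.24·0.148032 = 0.487958.

0.4880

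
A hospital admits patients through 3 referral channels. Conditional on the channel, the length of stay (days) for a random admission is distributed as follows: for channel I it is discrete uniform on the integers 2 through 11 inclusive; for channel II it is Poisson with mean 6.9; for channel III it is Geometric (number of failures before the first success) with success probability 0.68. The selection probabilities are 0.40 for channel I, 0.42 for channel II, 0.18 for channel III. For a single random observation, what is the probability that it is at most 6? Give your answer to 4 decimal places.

Conditional on each channel, P(X ≤ 6): I: 0.5; II: 0.464715; III: 0.999656.
By total probability, P(X ≤ 6) = 0.4·0.5 + 0.42·0.464715 + 0.18·0.999656 = 0.575119.

0.5751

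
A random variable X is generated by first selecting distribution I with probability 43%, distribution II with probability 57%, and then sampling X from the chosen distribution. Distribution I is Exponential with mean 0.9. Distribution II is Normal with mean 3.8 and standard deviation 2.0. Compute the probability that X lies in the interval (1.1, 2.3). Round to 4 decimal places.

Conditional on each component, P(1.1 < X < 2.3): I: 0.216926; II: 0.138119.
By total probability, P(1.1 < X < 2.3) = 0.43·0.216926 + 0.57·0.138119 = 0.172006.

0.1720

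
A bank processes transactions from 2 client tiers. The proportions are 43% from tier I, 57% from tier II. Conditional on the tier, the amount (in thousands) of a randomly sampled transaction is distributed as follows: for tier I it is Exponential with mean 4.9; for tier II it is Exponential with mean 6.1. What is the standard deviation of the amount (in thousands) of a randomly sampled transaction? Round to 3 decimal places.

5.647

Per component, I: μ=4.9, E[X²]=48.02; II: μ=6.1, E[X²]=74.42.
E[X] = 0.43·4.9 + 0.57·6.1 = 5.584.
E[X²] = 0.43·48.02 + 0.57·74.42 = 63.068.
Var(X) = E[X²] − (E[X])² = 63.068 − 31.1811 = 31.8869.
SD(X) = √31.8869 = 5.64685.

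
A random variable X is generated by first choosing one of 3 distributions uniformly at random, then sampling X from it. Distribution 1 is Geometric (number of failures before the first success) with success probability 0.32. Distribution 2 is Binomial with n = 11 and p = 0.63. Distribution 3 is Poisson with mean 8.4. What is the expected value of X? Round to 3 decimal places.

Component means — 1: 2.125; 2: 6.93; 3: 8.4.
E[X] = 0.333333·2.125 + 0.333333·6.93 + 0.333333·8.4 = 5.81833.

5.818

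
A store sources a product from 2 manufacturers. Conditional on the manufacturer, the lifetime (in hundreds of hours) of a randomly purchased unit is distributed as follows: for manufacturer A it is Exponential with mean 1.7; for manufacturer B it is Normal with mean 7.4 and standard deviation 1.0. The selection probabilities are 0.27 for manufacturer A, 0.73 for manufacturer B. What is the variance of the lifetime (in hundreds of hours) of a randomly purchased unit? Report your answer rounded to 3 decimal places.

7.914

Per component, A: μ=1.7, E[X²]=5.78; B: μ=7.4, E[X²]=55.76.
E[X] = 0.27·1.7 + 0.73·7.4 = 5.861.
E[X²] = 0.27·5.78 + 0.73·55.76 = 42.2654.
Var(X) = E[X²] − (E[X])² = 42.2654 − 34.3513 = 7.91408.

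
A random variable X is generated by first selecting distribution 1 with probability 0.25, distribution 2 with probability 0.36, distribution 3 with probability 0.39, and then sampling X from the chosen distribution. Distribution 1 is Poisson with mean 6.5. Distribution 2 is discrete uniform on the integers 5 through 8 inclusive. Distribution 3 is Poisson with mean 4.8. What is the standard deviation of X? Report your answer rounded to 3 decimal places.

2.153

Per component, 1: μ=6.5, E[X²]=48.75; 2: μ=6.5, E[X²]=43.5; 3: μ=4.8, E[X²]=27.84.
E[X] = 0.25·6.5 + 0.36·6.5 + 0.39·4.8 = 5.837.
E[X²] = 0.25·48.75 + 0.36·43.5 + 0.39·27.84 = 38.7051.
Var(X) = E[X²] − (E[X])² = 38.7051 − 34.0706 = 4.63453.
SD(X) = √4.63453 = 2.1528.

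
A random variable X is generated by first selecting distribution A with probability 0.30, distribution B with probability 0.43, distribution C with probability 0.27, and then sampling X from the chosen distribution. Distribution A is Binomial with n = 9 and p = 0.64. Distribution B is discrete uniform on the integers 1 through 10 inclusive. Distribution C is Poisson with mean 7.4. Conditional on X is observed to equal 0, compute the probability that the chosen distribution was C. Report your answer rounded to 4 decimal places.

Likelihoods P(X=0 | ·): A: 0.00010156; B: 0; C: 0.000611253.
Posterior ∝ prior × likelihood. Numerator for C: 0.27·0.000611253 = 0.000165038.
Normalizing constant: 0.3·0.00010156 + 0.43·0 + 0.27·0.000611253 = 0.000195506.
P(C | observation) = 0.000165038 / 0.000195506 = 0.844158.

0.8442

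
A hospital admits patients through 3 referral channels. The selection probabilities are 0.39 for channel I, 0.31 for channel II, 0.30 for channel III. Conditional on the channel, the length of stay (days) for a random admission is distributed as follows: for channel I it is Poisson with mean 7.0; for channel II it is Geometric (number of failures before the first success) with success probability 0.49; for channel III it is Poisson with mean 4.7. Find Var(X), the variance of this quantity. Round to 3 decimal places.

10.956

Per component, I: μ=7, E[X²]=56; II: μ=1.04082, E[X²]=3.20741; III: μ=4.7, E[X²]=26.79.
E[X] = 0.39·7 + 0.31·1.04082 + 0.3·4.7 = 4.46265.
E[X²] = 0.39·56 + 0.31·3.20741 + 0.3·26.79 = 30.8713.
Var(X) = E[X²] − (E[X])² = 30.8713 − 19.9153 = 10.956.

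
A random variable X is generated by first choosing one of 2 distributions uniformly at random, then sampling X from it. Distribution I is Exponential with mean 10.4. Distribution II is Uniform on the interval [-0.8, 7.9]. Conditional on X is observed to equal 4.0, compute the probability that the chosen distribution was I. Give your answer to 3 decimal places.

Likelihoods f(4.0 | ·): I: 0.0654531; II: 0.114943.
Posterior ∝ prior × likelihood. Numerator for I: 0.5·0.0654531 = 0.0327266.
Normalizing constant: 0.5·0.0654531 + 0.5·0.114943 = 0.0901978.
P(I | observation) = 0.0327266 / 0.0901978 = 0.362831.

0.363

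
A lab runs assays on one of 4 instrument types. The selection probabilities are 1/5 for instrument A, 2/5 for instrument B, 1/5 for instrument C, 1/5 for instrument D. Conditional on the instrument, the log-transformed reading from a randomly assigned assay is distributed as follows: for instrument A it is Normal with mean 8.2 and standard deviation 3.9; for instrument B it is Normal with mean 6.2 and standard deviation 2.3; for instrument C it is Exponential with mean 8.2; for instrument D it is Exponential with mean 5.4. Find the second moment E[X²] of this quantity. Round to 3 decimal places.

For each component E[X²] = Var + (mean)², giving A: 82.45; B: 43.73; C: 134.48; D: 58.32.
Overall E[X²] = 0.2·82.45 + 0.4·43.73 + 0.2·134.48 + 0.2·58.32 = 72.542.

72.542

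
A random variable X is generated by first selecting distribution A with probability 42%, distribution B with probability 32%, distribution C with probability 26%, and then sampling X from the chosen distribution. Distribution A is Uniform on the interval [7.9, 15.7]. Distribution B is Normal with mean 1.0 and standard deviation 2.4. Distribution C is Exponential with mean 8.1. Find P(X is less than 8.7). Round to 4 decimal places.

Conditional on each component, P(X < 8.7): A: 0.102564; B: 0.999332; C: 0.658386.
By total probability, P(X < 8.7) = 0.42·0.102564 + 0.32·0.999332 + 0.26·0.658386 = 0.534044.

0.5340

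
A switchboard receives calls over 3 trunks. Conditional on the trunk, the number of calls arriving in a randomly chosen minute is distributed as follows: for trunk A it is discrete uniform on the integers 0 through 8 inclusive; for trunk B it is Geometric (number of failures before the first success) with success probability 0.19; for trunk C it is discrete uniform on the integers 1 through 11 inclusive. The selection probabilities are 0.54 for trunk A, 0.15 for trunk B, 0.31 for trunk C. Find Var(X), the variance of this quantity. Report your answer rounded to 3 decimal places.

Per component, A: μ=4, E[X²]=22.6667; B: μ=4.26316, E[X²]=40.6122; C: μ=6, E[X²]=46.
E[X] = 0.54·4 + 0.15·4.26316 + 0.31·6 = 4.65947.
E[X²] = 0.54·22.6667 + 0.15·40.6122 + 0.31·46 = 32.5918.
Var(X) = E[X²] − (E[X])² = 32.5918 − 21.7107 = 10.8811.

10.881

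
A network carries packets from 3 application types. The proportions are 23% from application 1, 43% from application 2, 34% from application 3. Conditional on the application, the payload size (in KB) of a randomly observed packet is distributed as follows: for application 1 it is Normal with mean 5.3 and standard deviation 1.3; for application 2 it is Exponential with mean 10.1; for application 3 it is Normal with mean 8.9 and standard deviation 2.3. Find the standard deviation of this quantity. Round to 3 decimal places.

Per component, 1: μ=5.3, E[X²]=29.78; 2: μ=10.1, E[X²]=204.02; 3: μ=8.9, E[X²]=84.5.
E[X] = 0.23·5.3 + 0.43·10.1 + 0.34·8.9 = 8.588.
E[X²] = 0.23·29.78 + 0.43·204.02 + 0.34·84.5 = 123.308.
Var(X) = E[X²] − (E[X])² = 123.308 − 73.7537 = 49.5543.
SD(X) = √49.5543 = 7.03948.

7.039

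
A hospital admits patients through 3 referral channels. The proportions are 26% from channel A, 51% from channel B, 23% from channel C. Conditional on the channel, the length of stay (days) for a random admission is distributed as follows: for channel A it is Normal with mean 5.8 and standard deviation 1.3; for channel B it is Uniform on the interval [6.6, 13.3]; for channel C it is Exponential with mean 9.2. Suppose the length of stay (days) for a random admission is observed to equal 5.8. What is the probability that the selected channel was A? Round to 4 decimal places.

0.8570

Likelihoods f(5.8 | ·): A: 0.306879; B: 0; C: 0.0578652.
Posterior ∝ prior × likelihood. Numerator for A: 0.26·0.306879 = 0.0797885.
Normalizing constant: 0.26·0.306879 + 0.51·0 + 0.23·0.0578652 = 0.0930975.
P(A | observation) = 0.0797885 / 0.0930975 = 0.857042.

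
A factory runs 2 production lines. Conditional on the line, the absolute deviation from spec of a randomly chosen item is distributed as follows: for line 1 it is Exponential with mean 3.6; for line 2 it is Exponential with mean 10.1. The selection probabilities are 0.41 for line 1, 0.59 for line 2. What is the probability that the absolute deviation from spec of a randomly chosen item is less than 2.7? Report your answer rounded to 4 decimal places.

0.3547

Conditional on each line, P(X < 2.7): 1: 0.527633; 2: 0.234577.
By total probability, P(X < 2.7) = 0.41·0.527633 + 0.59·0.234577 = 0.35473.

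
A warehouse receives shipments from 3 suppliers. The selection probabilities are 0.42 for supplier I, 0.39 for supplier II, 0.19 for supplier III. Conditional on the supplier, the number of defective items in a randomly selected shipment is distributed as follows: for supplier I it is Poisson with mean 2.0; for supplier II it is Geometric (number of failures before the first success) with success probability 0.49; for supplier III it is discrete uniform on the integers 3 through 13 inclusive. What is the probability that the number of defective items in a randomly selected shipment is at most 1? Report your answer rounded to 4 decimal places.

0.4591

Conditional on each supplier, P(X ≤ 1): I: 0.406006; II: 0.7399; III: 0.
By total probability, P(X ≤ 1) = 0.42·0.406006 + 0.39·0.7399 + 0.19·0 = 0.459083.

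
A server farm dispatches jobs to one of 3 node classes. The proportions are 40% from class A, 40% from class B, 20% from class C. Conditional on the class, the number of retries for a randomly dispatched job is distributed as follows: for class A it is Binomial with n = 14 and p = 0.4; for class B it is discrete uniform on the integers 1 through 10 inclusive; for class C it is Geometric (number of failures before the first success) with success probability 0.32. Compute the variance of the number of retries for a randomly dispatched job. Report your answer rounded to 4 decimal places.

7.8510

Per component, A: μ=5.6, E[X²]=34.72; B: μ=5.5, E[X²]=38.5; C: μ=2.125, E[X²]=11.1562.
E[X] = 0.4·5.6 + 0.4·5.5 + 0.2·2.125 = 4.865.
E[X²] = 0.4·34.72 + 0.4·38.5 + 0.2·11.1562 = 31.5193.
Var(X) = E[X²] − (E[X])² = 31.5193 − 23.6682 = 7.85102.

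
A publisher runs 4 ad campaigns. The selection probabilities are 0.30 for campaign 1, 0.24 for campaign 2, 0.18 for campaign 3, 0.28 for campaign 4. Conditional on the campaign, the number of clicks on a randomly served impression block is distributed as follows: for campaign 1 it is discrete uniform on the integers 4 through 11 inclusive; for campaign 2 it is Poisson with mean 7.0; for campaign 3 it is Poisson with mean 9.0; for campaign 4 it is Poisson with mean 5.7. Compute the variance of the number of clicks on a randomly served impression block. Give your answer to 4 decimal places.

Per component, 1: μ=7.5, E[X²]=61.5; 2: μ=7, E[X²]=56; 3: μ=9, E[X²]=90; 4: μ=5.7, E[X²]=38.19.
E[X] = 0.3·7.5 + 0.24·7 + 0.18·9 + 0.28·5.7 = 7.146.
E[X²] = 0.3·61.5 + 0.24·56 + 0.18·90 + 0.28·38.19 = 58.7832.
Var(X) = E[X²] − (E[X])² = 58.7832 − 51.0653 = 7.71788.

7.7179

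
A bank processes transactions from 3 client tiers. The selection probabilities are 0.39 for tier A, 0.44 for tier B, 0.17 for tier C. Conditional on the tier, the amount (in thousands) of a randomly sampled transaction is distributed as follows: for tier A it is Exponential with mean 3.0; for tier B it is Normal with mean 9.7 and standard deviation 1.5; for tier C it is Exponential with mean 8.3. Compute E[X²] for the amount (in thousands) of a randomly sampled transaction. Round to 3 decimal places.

72.832

For each component E[X²] = Var + (mean)², giving A: 18; B: 96.34; C: 137.78.
Overall E[X²] = 0.39·18 + 0.44·96.34 + 0.17·137.78 = 72.8322.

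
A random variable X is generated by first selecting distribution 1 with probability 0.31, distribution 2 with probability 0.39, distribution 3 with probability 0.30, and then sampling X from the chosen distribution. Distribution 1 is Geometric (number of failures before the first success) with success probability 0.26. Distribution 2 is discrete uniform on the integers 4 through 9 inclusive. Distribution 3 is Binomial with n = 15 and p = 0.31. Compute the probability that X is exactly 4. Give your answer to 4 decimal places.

0.1530

Conditional on each component, P(X = 4): 1: 0.0779651; 2: 0.166667; 3: 0.212774.
By total probability, P(X = 4) = 0.31·0.0779651 + 0.39·0.166667 + 0.3·0.212774 = 0.153002.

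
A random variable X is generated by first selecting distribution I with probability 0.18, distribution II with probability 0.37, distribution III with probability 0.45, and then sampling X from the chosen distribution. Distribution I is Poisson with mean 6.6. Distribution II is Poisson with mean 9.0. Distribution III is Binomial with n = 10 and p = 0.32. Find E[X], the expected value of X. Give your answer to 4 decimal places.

Component means — I: 6.6; II: 9; III: 3.2.
E[X] = 0.18·6.6 + 0.37·9 + 0.45·3.2 = 5.958.

5.9580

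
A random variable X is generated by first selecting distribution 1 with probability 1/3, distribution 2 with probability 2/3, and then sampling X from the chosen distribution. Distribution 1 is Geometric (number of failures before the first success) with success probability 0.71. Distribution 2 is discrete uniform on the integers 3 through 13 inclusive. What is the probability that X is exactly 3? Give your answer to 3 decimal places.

0.066

Conditional on each component, P(X = 3): 1: 0.0173162; 2: 0.0909091.
By total probability, P(X = 3) = 0.333333·0.0173162 + 0.666667·0.0909091 = 0.0663781.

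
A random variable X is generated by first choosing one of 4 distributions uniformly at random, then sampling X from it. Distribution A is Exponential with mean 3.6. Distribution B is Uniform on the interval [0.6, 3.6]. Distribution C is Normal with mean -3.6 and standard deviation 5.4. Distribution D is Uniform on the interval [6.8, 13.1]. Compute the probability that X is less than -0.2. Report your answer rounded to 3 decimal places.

Conditional on each component, P(X < -0.2): A: 0; B: 0; C: 0.735532; D: 0.
By total probability, P(X < -0.2) = 0.25·0 + 0.25·0 + 0.25·0.735532 + 0.25·0 = 0.183883.

0.184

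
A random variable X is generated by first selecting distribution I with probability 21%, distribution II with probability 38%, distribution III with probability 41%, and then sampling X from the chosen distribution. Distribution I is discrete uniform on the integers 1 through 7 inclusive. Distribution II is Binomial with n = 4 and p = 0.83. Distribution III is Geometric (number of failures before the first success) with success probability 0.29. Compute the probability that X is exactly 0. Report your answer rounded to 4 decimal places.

0.1192

Conditional on each component, P(X = 0): I: 0; II: 0.00083521; III: 0.29.
By total probability, P(X = 0) = 0.21·0 + 0.38·0.00083521 + 0.41·0.29 = 0.119217.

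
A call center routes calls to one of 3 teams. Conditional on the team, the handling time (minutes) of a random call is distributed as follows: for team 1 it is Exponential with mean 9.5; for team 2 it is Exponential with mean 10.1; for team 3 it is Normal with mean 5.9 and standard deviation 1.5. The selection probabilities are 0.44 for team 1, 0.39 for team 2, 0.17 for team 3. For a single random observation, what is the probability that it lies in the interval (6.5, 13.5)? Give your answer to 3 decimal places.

0.277

Conditional on each team, P(6.5 < X < 13.5): 1: 0.263029; 2: 0.262688; 3: 0.344578.
By total probability, P(6.5 < X < 13.5) = 0.44·0.263029 + 0.39·0.262688 + 0.17·0.344578 = 0.276759.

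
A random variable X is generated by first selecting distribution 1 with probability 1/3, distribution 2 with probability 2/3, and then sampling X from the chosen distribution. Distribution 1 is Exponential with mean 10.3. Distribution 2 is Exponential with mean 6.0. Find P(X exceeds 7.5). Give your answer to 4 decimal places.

Conditional on each component, P(X > 7.5): 1: 0.482799; 2: 0.286505.
By total probability, P(X > 7.5) = 0.333333·0.482799 + 0.666667·0.286505 = 0.351936.

0.3519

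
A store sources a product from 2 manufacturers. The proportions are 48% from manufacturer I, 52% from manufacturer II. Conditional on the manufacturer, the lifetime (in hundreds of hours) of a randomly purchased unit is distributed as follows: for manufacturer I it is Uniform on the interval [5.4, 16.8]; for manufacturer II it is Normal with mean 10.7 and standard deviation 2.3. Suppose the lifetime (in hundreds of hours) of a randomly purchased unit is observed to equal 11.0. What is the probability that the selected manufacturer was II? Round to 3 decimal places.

Likelihoods f(11.0 | ·): I: 0.0877193; II: 0.171984.
Posterior ∝ prior × likelihood. Numerator for II: 0.52·0.171984 = 0.0894316.
Normalizing constant: 0.48·0.0877193 + 0.52·0.171984 = 0.131537.
P(II | observation) = 0.0894316 / 0.131537 = 0.679898.

0.680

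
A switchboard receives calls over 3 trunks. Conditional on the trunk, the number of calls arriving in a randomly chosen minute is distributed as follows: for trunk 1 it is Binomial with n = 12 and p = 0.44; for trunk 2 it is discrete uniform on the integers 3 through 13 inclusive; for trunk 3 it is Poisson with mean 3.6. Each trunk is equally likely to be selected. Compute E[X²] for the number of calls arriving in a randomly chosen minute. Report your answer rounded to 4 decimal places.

40.4651

For each component E[X²] = Var + (mean)², giving 1: 30.8352; 2: 74; 3: 16.56.
Overall E[X²] = 0.333333·30.8352 + 0.333333·74 + 0.333333·16.56 = 40.4651.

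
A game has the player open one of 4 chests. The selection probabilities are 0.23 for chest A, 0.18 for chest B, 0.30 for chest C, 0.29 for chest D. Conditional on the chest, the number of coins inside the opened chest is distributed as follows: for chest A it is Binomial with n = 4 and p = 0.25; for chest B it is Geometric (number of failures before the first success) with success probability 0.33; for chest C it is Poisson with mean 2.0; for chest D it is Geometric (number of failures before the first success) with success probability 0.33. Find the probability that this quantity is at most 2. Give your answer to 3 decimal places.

0.750

Conditional on each chest, P(X ≤ 2): A: 0.949219; B: 0.699237; C: 0.676676; D: 0.699237.
By total probability, P(X ≤ 2) = 0.23·0.949219 + 0.18·0.699237 + 0.3·0.676676 + 0.29·0.699237 = 0.749965.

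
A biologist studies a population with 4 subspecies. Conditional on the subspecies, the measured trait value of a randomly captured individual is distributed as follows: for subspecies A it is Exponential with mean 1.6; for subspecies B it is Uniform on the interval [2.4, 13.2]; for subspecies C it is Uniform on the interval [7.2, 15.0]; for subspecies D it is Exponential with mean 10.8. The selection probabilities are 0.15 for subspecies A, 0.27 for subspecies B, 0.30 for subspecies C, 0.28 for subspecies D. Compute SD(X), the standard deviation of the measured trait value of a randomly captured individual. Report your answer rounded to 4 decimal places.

6.9233

Per component, A: μ=1.6, E[X²]=5.12; B: μ=7.8, E[X²]=70.56; C: μ=11.1, E[X²]=128.28; D: μ=10.8, E[X²]=233.28.
E[X] = 0.15·1.6 + 0.27·7.8 + 0.3·11.1 + 0.28·10.8 = 8.7.
E[X²] = 0.15·5.12 + 0.27·70.56 + 0.3·128.28 + 0.28·233.28 = 123.622.
Var(X) = E[X²] − (E[X])² = 123.622 − 75.69 = 47.9316.
SD(X) = √47.9316 = 6.92327.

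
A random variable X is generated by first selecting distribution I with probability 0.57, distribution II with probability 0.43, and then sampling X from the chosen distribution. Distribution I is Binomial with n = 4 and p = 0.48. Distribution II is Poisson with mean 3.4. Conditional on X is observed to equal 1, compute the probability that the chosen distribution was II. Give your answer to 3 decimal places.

Likelihoods P(X=1 | ·): I: 0.269967; II: 0.113469.
Posterior ∝ prior × likelihood. Numerator for II: 0.43·0.113469 = 0.0487917.
Normalizing constant: 0.57·0.269967 + 0.43·0.113469 = 0.202673.
P(II | observation) = 0.0487917 / 0.202673 = 0.240741.

0.241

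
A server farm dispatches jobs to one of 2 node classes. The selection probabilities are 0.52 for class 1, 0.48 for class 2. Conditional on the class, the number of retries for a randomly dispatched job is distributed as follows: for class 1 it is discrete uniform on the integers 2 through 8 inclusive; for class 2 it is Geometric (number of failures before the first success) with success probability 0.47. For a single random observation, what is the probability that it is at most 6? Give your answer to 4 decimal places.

0.8458

Conditional on each class, P(X ≤ 6): 1: 0.714286; 2: 0.988253.
By total probability, P(X ≤ 6) = 0.52·0.714286 + 0.48·0.988253 = 0.84579.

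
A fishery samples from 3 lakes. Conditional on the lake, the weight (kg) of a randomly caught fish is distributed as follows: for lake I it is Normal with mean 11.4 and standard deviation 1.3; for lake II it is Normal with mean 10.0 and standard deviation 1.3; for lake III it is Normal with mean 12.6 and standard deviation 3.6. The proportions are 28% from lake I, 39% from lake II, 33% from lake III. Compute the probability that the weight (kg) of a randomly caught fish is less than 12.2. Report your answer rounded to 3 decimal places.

Conditional on each lake, P(X < 12.2): I: 0.73085; II: 0.954706; III: 0.455764.
By total probability, P(X < 12.2) = 0.28·0.73085 + 0.39·0.954706 + 0.33·0.455764 = 0.727376.

0.727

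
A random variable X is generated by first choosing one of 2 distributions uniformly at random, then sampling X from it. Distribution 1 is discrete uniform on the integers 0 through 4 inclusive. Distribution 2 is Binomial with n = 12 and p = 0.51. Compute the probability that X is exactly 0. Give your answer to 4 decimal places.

Conditional on each component, P(X = 0): 1: 0.2; 2: 0.000191581.
By total probability, P(X = 0) = 0.5·0.2 + 0.5·0.000191581 = 0.100096.

0.1001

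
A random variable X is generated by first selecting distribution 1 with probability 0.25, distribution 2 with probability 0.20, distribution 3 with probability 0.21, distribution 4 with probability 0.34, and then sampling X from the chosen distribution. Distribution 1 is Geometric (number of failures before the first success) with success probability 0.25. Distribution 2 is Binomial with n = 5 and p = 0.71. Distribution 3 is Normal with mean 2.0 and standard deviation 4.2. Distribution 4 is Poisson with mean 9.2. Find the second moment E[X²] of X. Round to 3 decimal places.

For each component E[X²] = Var + (mean)², giving 1: 21; 2: 13.632; 3: 21.64; 4: 93.84.
Overall E[X²] = 0.25·21 + 0.2·13.632 + 0.21·21.64 + 0.34·93.84 = 44.4264.

44.426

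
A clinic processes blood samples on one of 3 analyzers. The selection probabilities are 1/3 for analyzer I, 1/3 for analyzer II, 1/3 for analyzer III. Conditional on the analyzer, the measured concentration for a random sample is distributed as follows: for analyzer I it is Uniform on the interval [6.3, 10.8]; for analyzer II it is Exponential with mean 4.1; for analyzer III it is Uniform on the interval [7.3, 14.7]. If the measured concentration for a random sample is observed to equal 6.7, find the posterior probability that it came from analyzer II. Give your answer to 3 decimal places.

0.176

Likelihoods f(6.7 | ·): I: 0.222222; II: 0.04759; III: 0.
Posterior ∝ prior × likelihood. Numerator for II: 0.333333·0.04759 = 0.0158633.
Normalizing constant: 0.333333·0.222222 + 0.333333·0.04759 + 0.333333·0 = 0.0899374.
P(II | observation) = 0.0158633 / 0.0899374 = 0.176382.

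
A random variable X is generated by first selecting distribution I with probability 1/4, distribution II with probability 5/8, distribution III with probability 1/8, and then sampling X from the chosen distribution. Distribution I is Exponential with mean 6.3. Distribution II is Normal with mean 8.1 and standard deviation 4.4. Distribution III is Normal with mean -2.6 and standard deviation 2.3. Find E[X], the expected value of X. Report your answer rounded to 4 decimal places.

Component means — I: 6.3; II: 8.1; III: -2.6.
E[X] = 0.25·6.3 + 0.625·8.1 + 0.125·-2.6 = 6.3125.

6.3125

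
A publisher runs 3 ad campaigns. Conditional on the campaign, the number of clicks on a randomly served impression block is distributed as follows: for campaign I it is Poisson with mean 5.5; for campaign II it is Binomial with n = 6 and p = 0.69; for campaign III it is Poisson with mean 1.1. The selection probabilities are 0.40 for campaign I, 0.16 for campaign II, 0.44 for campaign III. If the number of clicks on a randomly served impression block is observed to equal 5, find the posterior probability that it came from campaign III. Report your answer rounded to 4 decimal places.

0.0168

Likelihoods P(X=5 | ·): I: 0.171401; II: 0.29091; III: 0.00446744.
Posterior ∝ prior × likelihood. Numerator for III: 0.44·0.00446744 = 0.00196567.
Normalizing constant: 0.4·0.171401 + 0.16·0.29091 + 0.44·0.00446744 = 0.117072.
P(III | observation) = 0.00196567 / 0.117072 = 0.0167903.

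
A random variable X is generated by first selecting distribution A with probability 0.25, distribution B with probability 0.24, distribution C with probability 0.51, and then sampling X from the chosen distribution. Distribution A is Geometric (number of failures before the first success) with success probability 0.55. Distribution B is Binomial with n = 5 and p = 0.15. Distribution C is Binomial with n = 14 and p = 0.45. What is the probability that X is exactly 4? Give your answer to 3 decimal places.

Conditional on each component, P(X = 4): A: 0.0225534; B: 0.00215156; C: 0.103971.
By total probability, P(X = 4) = 0.25·0.0225534 + 0.24·0.00215156 + 0.51·0.103971 = 0.0591798.

0.059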